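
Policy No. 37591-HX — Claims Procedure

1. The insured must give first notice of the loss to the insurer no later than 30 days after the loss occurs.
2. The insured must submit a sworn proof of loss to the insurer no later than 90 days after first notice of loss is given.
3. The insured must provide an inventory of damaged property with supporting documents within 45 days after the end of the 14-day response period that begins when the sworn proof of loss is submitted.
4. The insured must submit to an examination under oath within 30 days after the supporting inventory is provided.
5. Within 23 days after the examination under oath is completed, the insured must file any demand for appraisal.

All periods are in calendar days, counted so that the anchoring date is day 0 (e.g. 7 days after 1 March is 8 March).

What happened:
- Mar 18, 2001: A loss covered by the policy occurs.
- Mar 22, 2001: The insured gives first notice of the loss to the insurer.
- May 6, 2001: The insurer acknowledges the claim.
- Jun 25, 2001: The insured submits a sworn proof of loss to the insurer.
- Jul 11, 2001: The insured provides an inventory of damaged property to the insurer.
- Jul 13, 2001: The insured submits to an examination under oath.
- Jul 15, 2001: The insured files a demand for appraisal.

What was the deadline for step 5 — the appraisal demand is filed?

Aug 5, 2001

Step 5 runs from Jul 13, 2001, when the examination under oath is completed. 23 days after Jul 13, 2001 is Aug 5, 2001.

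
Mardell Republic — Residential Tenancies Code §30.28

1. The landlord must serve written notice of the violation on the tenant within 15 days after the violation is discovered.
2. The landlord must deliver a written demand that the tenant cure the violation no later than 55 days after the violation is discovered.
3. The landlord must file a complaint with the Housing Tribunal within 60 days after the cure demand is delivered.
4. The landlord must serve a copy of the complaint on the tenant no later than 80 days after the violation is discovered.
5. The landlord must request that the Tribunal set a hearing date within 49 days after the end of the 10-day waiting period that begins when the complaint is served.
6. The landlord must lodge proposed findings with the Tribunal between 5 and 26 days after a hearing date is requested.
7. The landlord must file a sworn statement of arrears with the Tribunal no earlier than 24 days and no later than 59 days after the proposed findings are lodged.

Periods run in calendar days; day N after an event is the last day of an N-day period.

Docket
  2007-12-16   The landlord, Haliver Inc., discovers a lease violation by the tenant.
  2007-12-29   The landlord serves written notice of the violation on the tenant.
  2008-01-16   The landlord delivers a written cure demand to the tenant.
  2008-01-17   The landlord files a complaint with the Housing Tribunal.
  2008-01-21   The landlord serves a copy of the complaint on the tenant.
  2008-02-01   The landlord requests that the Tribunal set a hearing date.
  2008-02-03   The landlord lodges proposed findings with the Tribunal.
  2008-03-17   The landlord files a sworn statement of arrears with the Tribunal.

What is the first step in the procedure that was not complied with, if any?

Step 1: 15 days after 2007-12-16 (when the violation is discovered) is 2007-12-31; 2007-12-29 is within that limit.
Step 2: 55 days after 2007-12-16 (when the violation is discovered) is 2008-02-09; done 2008-01-16 — timely.
Step 3: 60 days after 2008-01-16 (when the cure demand is delivered) is 2008-03-16; completed 2008-01-17, before the deadline.
Step 4: 80 days after 2007-12-16 (when the violation is discovered) is 2008-03-05; done 2008-01-21 — timely.
Step 5: 49 days after 2008-01-31 (end of the 10-day waiting period, which began when the complaint is served on 2008-01-21) is 2008-03-20; completed 2008-02-01, before the deadline.
Step 6: the window is 5–26 days after 2008-02-01 (when a hearing date is requested), so 2008-02-06 through 2008-02-27; done 2008-02-03 — 3 days before the window opened.
No need to go further; step 6 was not satisfied.

Step 6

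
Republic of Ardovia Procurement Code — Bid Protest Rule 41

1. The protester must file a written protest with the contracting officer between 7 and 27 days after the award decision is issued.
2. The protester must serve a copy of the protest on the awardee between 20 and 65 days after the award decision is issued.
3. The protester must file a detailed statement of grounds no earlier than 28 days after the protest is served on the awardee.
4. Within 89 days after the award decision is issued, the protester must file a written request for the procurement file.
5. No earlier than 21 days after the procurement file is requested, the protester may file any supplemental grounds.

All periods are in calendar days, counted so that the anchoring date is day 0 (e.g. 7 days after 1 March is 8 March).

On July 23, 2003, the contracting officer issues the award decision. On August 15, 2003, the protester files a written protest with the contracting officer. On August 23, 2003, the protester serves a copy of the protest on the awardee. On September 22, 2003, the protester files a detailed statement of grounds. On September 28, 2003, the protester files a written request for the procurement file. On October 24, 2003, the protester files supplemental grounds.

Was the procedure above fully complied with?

Yes

Step 1: the window is 7–27 days after July 23, 2003 (when the award decision is issued), so July 30, 2003 through August 19, 2003; done August 15, 2003 — within the window.
Step 2: the window is 20–65 days after July 23, 2003 (when the award decision is issued), so August 12, 2003 through September 26, 2003; done August 23, 2003, which is between those dates.
Step 3: the earliest permitted date is 28 days after August 23, 2003 (when the protest is served on the awardee), i.e. September 20, 2003; done September 22, 2003 — permitted.
Step 4: 89 days after July 23, 2003 (when the award decision is issued) is October 20, 2003; completed September 28, 2003, before the deadline.
Step 5: the earliest permitted date is 21 days after September 28, 2003 (when the procurement file is requested), i.e. October 19, 2003; done October 24, 2003 — permitted.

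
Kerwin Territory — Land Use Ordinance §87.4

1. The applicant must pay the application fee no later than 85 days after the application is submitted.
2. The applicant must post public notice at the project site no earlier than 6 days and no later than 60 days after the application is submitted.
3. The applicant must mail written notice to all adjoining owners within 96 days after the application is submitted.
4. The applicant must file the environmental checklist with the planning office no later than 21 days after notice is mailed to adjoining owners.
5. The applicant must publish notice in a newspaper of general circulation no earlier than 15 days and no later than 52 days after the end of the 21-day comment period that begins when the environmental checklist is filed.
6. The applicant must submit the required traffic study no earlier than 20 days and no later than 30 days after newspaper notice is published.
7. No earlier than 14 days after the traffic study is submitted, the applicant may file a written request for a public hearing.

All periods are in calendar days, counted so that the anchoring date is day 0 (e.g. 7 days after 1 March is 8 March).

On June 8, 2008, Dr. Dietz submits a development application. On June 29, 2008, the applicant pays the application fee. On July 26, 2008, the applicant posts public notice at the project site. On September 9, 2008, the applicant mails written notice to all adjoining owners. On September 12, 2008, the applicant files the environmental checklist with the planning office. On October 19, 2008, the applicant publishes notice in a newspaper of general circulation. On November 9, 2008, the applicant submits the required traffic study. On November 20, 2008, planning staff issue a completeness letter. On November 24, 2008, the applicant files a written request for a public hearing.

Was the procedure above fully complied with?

Yes

(1) due by June 8, 2008 + 85 days = September 1, 2008; done June 29, 2008 — timely.
(2) the permitted window runs from June 8, 2008 + 6 = June 14, 2008 to June 8, 2008 + 60 = August 7, 2008; July 26, 2008 falls inside that range.
(3) due by June 8, 2008 + 96 days = September 12, 2008; done September 9, 2008 — timely.
(4) due by September 9, 2008 + 21 days = September 30, 2008; completed September 12, 2008, before the deadline.
(5) the permitted window runs from October 3, 2008 + 15 = October 18, 2008 to October 3, 2008 + 52 = November 24, 2008; done October 19, 2008, which is between those dates.
(6) the permitted window runs from October 19, 2008 + 20 = November 8, 2008 to October 19, 2008 + 30 = November 18, 2008; done November 9, 2008 — within the window.
(7) permitted from November 9, 2008 + 14 days = November 23, 2008 onward; done November 24, 2008, after the minimum wait.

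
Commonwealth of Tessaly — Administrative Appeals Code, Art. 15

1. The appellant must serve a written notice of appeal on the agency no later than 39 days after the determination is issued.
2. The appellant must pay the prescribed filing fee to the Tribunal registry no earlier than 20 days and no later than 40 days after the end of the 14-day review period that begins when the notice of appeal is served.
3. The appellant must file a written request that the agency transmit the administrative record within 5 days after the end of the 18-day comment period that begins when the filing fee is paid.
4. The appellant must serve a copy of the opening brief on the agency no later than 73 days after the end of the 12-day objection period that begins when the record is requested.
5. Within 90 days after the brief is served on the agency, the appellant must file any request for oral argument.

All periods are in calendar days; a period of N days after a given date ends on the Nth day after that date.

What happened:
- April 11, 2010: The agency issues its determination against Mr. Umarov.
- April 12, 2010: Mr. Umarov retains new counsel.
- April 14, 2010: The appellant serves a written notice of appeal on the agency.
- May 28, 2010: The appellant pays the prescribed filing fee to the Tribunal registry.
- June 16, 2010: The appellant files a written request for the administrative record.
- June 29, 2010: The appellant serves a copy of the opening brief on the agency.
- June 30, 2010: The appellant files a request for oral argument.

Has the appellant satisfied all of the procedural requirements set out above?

Step 1 — counting 39 days from April 11, 2010 (when the determination is issued) gives a deadline of May 20, 2010; April 14, 2010 is within that limit.
Step 2 — 20 and 40 days from April 28, 2010 (end of the 14-day review period, which began when the notice of appeal is served on April 14, 2010) are May 18, 2010 and June 7, 2010 respectively; done May 28, 2010, which is between those dates.
Step 3 — counting 5 days from June 15, 2010 (end of the 18-day comment period, which began when the filing fee is paid on May 28, 2010) gives a deadline of June 20, 2010; completed June 16, 2010, before the deadline.
Step 4 — counting 73 days from June 28, 2010 (end of the 12-day objection period, which began when the record is requested on June 16, 2010) gives a deadline of September 9, 2010; done June 29, 2010 — timely.
Step 5 — counting 90 days from June 29, 2010 (when the brief is served on the agency) gives a deadline of September 27, 2010; completed June 30, 2010, before the deadline.

Yes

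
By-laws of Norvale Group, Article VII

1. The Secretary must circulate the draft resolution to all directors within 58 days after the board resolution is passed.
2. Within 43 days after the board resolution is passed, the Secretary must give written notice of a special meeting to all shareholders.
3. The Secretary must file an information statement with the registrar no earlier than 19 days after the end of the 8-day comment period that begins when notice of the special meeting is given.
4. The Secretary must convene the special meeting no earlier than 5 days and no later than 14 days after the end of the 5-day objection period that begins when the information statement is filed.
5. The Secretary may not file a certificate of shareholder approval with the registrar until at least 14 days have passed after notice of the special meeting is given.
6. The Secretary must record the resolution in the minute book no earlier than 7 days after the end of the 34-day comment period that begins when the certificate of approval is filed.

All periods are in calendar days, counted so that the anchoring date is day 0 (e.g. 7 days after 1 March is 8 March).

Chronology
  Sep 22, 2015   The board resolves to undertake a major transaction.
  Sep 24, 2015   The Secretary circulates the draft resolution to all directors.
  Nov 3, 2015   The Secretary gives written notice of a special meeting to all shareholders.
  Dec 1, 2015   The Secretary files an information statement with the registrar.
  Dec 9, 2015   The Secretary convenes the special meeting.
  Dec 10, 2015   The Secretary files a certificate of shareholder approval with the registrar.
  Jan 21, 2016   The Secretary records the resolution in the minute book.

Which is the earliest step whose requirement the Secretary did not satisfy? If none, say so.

Step 4

(1) due by Sep 22, 2015 + 58 days = Nov 19, 2015; Sep 24, 2015 is within that limit.
(2) due by Sep 22, 2015 + 43 days = Nov 4, 2015; Nov 3, 2015 is within that limit.
(3) permitted from Nov 11, 2015 + 19 days = Nov 30, 2015 onward; done Dec 1, 2015, after the minimum wait.
(4) the permitted window runs from Dec 6, 2015 + 5 = Dec 11, 2015 to Dec 6, 2015 + 14 = Dec 20, 2015; done Dec 9, 2015 — 2 days before the window opened.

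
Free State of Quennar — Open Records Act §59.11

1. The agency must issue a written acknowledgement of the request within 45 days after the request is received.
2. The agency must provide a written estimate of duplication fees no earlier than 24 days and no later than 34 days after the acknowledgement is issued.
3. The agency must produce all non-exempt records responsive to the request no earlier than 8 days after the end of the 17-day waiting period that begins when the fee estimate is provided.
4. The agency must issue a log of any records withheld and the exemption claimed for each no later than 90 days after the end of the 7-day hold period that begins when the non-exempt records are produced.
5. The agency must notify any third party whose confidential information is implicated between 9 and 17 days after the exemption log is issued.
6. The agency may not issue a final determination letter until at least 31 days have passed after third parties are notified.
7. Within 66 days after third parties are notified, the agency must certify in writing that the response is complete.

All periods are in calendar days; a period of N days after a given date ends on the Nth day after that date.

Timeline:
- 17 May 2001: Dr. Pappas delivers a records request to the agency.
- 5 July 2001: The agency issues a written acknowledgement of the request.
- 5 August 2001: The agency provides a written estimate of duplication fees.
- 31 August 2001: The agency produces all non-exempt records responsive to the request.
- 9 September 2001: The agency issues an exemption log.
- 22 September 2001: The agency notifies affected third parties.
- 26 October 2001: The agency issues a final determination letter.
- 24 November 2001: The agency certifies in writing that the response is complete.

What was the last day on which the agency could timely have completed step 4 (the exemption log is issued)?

6 December 2001

The non-exempt records are produced on 31 August 2001; the 7-day hold period therefore ends 7 September 2001, and step 4 runs from that date. 90 days after 7 September 2001 is 6 December 2001.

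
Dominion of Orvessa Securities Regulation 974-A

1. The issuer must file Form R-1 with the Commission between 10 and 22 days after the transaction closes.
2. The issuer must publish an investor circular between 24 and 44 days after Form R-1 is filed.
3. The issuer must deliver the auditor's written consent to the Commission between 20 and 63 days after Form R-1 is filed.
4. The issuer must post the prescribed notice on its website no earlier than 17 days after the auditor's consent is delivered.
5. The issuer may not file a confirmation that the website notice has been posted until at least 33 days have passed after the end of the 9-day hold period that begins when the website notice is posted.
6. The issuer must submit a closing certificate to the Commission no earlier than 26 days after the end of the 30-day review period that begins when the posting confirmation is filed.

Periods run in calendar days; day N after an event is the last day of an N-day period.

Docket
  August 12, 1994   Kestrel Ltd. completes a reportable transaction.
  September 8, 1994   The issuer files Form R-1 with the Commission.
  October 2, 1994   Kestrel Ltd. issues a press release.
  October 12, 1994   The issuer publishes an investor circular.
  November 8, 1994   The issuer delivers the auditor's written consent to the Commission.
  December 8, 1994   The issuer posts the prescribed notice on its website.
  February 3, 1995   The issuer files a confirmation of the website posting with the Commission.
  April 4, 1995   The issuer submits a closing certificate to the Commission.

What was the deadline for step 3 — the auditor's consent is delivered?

Step 3 runs from September 8, 1994, when Form R-1 is filed. The window is 20–63 days after September 8, 1994; it closes on November 10, 1994.

November 10, 1994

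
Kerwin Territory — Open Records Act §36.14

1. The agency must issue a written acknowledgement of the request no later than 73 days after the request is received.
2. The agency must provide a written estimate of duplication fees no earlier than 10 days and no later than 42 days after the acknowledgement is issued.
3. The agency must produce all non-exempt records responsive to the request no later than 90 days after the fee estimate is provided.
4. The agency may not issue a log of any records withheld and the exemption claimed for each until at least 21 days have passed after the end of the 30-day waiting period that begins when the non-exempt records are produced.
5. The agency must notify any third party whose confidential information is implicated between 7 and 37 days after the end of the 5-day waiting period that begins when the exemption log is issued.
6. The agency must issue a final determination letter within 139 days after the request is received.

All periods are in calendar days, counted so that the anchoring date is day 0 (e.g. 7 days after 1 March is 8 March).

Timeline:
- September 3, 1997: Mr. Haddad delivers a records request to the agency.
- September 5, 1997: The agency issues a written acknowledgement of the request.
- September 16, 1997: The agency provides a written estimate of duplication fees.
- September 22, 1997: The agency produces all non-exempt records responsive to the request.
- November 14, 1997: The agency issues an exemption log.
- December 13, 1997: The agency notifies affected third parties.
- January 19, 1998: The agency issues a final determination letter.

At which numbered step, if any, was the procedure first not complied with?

None — every step was satisfied

Step 1: 73 days after September 3, 1997 (when the request is received) is November 15, 1997; completed September 5, 1997, before the deadline.
Step 2: the window is 10–42 days after September 5, 1997 (when the acknowledgement is issued), so September 15, 1997 through October 17, 1997; September 16, 1997 falls inside that range.
Step 3: 90 days after September 16, 1997 (when the fee estimate is provided) is December 15, 1997; completed September 22, 1997, before the deadline.
Step 4: the earliest permitted date is 21 days after October 22, 1997 (end of the 30-day waiting period, which began when the non-exempt records are produced on September 22, 1997), i.e. November 12, 1997; done November 14, 1997 — permitted.
Step 5: the window is 7–37 days after November 19, 1997 (end of the 5-day waiting period, which began when the exemption log is issued on November 14, 1997), so November 26, 1997 through December 26, 1997; done December 13, 1997, which is between those dates.
Step 6: 139 days after September 3, 1997 (when the request is received) is January 20, 1998; done January 19, 1998 — timely.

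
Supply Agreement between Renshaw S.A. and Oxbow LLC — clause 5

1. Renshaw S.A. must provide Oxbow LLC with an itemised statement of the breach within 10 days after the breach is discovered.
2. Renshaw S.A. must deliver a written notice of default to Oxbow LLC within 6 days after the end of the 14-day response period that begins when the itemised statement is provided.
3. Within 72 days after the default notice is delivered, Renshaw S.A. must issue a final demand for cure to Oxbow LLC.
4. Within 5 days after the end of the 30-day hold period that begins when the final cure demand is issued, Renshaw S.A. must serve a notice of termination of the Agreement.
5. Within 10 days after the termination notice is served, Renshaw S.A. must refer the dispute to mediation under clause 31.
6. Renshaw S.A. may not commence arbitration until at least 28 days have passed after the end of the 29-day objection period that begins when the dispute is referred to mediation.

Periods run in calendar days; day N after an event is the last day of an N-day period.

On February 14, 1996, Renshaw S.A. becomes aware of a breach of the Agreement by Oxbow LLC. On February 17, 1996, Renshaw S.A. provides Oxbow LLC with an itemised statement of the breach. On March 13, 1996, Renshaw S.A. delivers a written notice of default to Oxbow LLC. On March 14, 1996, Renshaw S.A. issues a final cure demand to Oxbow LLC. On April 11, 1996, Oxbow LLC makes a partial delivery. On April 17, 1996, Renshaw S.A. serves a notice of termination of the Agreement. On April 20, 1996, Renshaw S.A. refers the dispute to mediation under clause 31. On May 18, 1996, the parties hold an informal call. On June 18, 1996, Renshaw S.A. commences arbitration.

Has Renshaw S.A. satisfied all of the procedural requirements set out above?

Step 1: 10 days after February 14, 1996 (when the breach is discovered) is February 24, 1996; done February 17, 1996 — timely.
Step 2: 6 days after March 2, 1996 (end of the 14-day response period, which began when the itemised statement is provided on February 17, 1996) is March 8, 1996; done March 13, 1996 — 5 days late.
Later steps need not be reached.

No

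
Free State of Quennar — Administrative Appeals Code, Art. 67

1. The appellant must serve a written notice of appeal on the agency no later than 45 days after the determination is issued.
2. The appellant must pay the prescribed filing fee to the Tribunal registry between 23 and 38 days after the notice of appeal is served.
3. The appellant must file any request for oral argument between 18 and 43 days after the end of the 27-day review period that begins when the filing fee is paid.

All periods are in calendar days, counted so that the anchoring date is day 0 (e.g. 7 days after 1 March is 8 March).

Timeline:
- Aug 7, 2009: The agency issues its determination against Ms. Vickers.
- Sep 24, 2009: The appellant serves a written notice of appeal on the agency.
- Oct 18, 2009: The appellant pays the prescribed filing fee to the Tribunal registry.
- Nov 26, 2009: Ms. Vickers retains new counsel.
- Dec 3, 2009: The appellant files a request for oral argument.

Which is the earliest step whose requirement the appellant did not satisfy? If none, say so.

Step 1

Step 1 — counting 45 days from Aug 7, 2009 (when the determination is issued) gives a deadline of Sep 21, 2009; done Sep 24, 2009 — 3 days late.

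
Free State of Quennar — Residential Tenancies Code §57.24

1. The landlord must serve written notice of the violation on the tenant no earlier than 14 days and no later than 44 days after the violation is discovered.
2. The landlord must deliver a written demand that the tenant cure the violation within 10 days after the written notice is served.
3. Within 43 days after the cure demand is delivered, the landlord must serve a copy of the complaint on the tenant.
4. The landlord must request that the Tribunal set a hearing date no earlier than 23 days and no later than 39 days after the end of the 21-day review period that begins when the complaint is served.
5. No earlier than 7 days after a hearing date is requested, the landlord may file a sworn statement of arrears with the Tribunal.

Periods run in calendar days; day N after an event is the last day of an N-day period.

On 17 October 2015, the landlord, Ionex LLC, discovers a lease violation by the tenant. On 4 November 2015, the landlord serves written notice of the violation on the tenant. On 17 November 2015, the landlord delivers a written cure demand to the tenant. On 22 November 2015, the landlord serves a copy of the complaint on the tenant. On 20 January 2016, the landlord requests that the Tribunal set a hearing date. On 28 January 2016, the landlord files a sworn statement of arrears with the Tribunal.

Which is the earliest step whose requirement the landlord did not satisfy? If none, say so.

Step 2

Step 1: the window is 14–44 days after 17 October 2015 (when the violation is discovered), so 31 October 2015 through 30 November 2015; done 4 November 2015 — within the window.
Step 2: 10 days after 4 November 2015 (when the written notice is served) is 14 November 2015; not done until 17 November 2015, 3 days after the deadline.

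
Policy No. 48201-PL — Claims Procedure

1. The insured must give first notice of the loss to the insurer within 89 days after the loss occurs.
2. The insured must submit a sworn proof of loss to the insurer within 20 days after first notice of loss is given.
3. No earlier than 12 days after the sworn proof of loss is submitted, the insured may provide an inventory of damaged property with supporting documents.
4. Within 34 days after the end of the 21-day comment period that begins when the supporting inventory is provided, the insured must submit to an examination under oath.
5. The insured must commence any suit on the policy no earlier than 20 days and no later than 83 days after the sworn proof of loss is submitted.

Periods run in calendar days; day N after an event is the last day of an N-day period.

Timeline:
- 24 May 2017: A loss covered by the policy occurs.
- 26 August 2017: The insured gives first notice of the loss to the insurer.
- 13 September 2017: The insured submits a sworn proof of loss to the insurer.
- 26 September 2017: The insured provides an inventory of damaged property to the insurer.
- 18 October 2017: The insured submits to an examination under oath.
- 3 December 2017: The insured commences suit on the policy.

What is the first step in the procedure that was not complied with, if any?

Step 1

Step 1: 89 days after 24 May 2017 (when the loss occurs) is 21 August 2017; not done until 26 August 2017, 5 days after the deadline.
The analysis stops there.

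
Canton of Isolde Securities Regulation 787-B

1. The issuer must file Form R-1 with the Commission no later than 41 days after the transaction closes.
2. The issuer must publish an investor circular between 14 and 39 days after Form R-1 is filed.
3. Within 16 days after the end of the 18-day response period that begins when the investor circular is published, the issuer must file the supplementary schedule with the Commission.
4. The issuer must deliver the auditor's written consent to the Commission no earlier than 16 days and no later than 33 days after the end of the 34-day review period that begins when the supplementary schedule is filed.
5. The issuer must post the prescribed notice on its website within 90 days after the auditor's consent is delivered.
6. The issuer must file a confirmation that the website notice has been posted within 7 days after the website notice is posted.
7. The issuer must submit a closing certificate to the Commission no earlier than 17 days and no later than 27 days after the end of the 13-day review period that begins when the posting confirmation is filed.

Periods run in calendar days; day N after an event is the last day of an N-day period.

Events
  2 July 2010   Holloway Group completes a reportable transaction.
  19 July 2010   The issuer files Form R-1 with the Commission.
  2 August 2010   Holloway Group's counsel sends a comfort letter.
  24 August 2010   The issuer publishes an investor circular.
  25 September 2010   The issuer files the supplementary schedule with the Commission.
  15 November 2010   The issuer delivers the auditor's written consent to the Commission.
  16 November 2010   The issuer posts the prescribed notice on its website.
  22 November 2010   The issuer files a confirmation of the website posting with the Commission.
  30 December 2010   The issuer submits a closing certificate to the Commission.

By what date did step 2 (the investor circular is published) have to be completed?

Step 2 runs from 19 July 2010, when Form R-1 is filed. The window is 14–39 days after 19 July 2010; it closes on 27 August 2010.

27 August 2010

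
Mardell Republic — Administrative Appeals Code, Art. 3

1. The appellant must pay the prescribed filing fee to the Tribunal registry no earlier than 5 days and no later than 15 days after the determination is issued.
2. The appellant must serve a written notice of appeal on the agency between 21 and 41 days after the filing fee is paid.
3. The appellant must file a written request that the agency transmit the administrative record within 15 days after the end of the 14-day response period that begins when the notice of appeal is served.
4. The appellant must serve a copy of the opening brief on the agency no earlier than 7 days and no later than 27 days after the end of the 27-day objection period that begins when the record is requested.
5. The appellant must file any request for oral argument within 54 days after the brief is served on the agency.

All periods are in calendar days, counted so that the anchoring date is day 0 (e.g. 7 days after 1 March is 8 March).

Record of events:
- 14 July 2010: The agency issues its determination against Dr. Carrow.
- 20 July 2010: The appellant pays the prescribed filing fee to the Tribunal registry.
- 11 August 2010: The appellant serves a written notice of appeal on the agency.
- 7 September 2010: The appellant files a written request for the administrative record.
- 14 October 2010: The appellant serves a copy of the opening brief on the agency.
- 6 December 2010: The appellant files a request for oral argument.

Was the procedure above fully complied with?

Yes

(1) the permitted window runs from 14 July 2010 + 5 = 19 July 2010 to 14 July 2010 + 15 = 29 July 2010; done 20 July 2010 — within the window.
(2) the permitted window runs from 20 July 2010 + 21 = 10 August 2010 to 20 July 2010 + 41 = 30 August 2010; 11 August 2010 falls inside that range.
(3) due by 25 August 2010 + 15 days = 9 September 2010; 7 September 2010 is within that limit.
(4) the permitted window runs from 4 October 2010 + 7 = 11 October 2010 to 4 October 2010 + 27 = 31 October 2010; 14 October 2010 falls inside that range.
(5) due by 14 October 2010 + 54 days = 7 December 2010; done 6 December 2010 — timely.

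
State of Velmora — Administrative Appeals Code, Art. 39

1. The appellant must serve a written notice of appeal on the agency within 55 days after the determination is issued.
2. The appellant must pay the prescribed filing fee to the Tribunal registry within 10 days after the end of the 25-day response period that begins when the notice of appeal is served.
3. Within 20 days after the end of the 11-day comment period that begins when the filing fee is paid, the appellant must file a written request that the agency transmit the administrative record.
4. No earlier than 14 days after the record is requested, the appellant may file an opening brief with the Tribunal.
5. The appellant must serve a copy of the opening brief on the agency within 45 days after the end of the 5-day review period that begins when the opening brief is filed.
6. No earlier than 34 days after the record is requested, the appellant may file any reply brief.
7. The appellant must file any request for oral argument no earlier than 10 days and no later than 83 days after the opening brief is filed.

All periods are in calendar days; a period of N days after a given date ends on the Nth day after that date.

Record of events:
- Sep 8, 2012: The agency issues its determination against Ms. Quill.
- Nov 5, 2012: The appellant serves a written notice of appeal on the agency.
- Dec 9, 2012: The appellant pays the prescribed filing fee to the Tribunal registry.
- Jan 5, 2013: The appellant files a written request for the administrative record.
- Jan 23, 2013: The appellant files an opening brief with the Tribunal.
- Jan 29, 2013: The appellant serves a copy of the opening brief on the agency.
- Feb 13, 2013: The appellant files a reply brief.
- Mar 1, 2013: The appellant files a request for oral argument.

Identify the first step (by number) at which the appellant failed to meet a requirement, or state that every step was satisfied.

Step 1

(1) due by Sep 8, 2012 + 55 days = Nov 2, 2012; done Nov 5, 2012 — 3 days late.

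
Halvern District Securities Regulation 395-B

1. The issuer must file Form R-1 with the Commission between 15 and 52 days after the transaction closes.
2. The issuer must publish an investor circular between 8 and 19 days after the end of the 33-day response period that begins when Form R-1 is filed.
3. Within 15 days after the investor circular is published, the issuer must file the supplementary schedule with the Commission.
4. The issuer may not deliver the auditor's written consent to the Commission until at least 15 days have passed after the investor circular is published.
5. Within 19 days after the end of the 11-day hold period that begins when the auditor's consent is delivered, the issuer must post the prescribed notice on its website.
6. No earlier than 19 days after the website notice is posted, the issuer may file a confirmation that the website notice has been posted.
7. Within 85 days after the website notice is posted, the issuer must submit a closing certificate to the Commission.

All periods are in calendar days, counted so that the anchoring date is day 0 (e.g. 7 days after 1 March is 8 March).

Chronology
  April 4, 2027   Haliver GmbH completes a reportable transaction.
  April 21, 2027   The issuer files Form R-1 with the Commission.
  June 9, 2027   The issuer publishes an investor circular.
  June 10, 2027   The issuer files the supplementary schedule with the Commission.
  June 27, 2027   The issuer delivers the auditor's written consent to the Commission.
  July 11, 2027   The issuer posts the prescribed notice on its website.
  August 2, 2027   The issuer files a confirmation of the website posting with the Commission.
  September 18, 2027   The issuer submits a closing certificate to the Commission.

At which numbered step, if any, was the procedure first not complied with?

None — every step was satisfied

(1) the permitted window runs from April 4, 2027 + 15 = April 19, 2027 to April 4, 2027 + 52 = May 26, 2027; done April 21, 2027 — within the window.
(2) the permitted window runs from May 24, 2027 + 8 = June 1, 2027 to May 24, 2027 + 19 = June 12, 2027; June 9, 2027 falls inside that range.
(3) due by June 9, 2027 + 15 days = June 24, 2027; completed June 10, 2027, before the deadline.
(4) permitted from June 9, 2027 + 15 days = June 24, 2027 onward; done June 27, 2027 — permitted.
(5) due by July 8, 2027 + 19 days = July 27, 2027; July 11, 2027 is within that limit.
(6) permitted from July 11, 2027 + 19 days = July 30, 2027 onward; done August 2, 2027, after the minimum wait.
(7) due by July 11, 2027 + 85 days = October 4, 2027; done September 18, 2027 — timely.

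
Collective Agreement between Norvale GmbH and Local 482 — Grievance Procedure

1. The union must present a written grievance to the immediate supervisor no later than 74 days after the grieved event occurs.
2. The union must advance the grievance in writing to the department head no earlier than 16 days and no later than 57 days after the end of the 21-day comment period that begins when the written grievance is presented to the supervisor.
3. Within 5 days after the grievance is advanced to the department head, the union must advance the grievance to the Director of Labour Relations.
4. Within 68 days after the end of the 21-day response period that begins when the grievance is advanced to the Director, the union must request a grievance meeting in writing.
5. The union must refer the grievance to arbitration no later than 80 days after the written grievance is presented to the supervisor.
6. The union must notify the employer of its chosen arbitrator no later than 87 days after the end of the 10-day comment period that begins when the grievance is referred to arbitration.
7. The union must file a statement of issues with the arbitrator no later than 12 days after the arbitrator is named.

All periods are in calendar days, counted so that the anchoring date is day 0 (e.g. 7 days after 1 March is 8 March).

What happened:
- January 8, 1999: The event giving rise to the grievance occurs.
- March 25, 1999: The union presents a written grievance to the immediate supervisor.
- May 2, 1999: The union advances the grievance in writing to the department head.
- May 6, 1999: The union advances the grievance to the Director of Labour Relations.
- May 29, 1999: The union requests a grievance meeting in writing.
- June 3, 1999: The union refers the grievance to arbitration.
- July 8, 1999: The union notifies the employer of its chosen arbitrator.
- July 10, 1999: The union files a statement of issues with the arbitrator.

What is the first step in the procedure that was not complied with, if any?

Step 1

Step 1: 74 days after January 8, 1999 (when the grieved event occurs) is March 23, 1999; done March 25, 1999 — 2 days late.
Later steps need not be reached.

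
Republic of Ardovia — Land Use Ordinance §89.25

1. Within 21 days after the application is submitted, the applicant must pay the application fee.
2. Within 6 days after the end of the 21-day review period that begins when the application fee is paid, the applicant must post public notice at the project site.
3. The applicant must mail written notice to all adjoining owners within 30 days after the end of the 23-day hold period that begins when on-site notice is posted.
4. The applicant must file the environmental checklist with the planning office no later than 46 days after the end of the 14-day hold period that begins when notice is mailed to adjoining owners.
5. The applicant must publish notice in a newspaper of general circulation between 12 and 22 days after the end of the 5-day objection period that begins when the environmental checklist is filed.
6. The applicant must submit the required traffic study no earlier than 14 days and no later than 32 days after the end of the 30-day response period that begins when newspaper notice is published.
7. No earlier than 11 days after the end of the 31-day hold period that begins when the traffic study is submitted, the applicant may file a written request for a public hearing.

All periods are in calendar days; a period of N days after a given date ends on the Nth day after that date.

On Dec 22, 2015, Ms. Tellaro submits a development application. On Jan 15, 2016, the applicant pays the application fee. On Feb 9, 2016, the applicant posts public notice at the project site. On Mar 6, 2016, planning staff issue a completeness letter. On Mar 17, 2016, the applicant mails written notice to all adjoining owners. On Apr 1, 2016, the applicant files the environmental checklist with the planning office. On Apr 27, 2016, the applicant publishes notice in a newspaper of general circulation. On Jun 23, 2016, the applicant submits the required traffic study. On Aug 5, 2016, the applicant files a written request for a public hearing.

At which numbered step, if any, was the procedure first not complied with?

Step 1

Step 1: 21 days after Dec 22, 2015 (when the application is submitted) is Jan 12, 2016; Jan 15, 2016 misses that deadline by 3 days.
Later steps need not be reached.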